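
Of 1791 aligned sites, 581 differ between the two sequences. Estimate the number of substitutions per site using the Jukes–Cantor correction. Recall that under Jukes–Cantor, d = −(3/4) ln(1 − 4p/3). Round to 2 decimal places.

0.42

p = 581/1791 ≈ 0.3244.
d = −(3/4) ln(1 − 4p/3) = −0.75 ln(1 − 0.432533) = −0.75 ln(0.567467)
  = −0.75 × (-0.566573) = 0.424930 substitutions/site.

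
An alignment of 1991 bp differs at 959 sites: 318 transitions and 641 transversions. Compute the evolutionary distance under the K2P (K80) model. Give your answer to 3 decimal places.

P = 318/1991 ≈ 0.159719 and Q = 641/1991 ≈ 0.321949.
Under the Kimura two-parameter model, d = −½ ln(1 − 2P − Q) − ¼ ln(1 − 2Q).
1 − 2P − Q = 0.358613, giving −½ ln(0.358613) = 0.512756.
1 − 2Q = 0.356102, giving −¼ ln(0.356102) = 0.258135.
d = 0.512756 + 0.258135 = 0.770891.

0.771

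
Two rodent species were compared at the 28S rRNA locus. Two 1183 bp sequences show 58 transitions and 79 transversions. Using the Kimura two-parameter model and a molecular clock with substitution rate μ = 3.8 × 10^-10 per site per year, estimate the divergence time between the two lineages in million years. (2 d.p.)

165.66

P = 58/1183 ≈ 0.049028 and Q = 79/1183 ≈ 0.066779.
Under the Kimura two-parameter model, d = −½ ln(1 − 2P − Q) − ¼ ln(1 − 2Q).
1 − 2P − Q = 0.835165, giving −½ ln(0.835165) = 0.090063.
1 − 2Q = 0.866442, giving −¼ ln(0.866442) = 0.035840.
d = 0.090063 + 0.035840 = 0.125903.
Under a molecular clock d = 2μt, so t = d/(2μ) = 0.125903 / (2 × 3.8 × 10^-10) = 165.66 million years.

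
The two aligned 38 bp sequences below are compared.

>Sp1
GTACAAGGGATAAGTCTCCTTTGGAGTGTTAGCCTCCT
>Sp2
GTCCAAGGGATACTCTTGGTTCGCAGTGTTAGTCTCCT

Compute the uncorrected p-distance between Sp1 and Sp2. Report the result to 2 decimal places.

The sequences differ at 10 of 38 positions (sites 3, 13, 14, 15, 16, 18, 19, 22, 24, 33).
p = 10/38 = 0.263157… ≈ 0.26 (to 2 d.p.).

0.26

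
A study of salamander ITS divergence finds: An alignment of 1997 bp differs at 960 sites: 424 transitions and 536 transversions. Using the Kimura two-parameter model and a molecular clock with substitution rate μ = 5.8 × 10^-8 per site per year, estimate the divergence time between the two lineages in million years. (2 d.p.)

6.75

P = 424/1997 ≈ 0.212318 and Q = 536/1997 ≈ 0.268403.
Under the Kimura two-parameter model, d = −½ ln(1 − 2P − Q) − ¼ ln(1 − 2Q).
1 − 2P − Q = 0.306961, giving −½ ln(0.306961) = 0.590517.
1 − 2Q = 0.463194, giving −¼ ln(0.463194) = 0.192402.
d = 0.590517 + 0.192402 = 0.782919.
Under a molecular clock d = 2μt, so t = d/(2μ) = 0.782919 / (2 × 5.8 × 10^-8) = 6.75 million years.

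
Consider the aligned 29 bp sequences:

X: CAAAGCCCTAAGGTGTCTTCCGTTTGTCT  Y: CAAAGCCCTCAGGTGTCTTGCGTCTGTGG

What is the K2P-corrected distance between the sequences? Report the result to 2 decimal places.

Of 29 sites, 1 differences are transitions and 4 are transversions, so P = 1/29 ≈ 0.034483 and Q = 4/29 ≈ 0.137931.
Under the Kimura two-parameter model, d = −½ ln(1 − 2P − Q) − ¼ ln(1 − 2Q).
1 − 2P − Q = 0.793103, giving −½ ln(0.793103) = 0.115901.
1 − 2Q = 0.724138, giving −¼ ln(0.724138) = 0.080693.
d = 0.115901 + 0.080693 = 0.196594.

0.20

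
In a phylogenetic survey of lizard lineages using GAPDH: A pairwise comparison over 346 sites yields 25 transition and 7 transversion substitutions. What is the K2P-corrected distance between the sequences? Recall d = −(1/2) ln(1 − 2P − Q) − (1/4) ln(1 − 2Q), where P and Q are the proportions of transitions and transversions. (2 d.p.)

0.10

P = 25/346 ≈ 0.072254 and Q = 7/346 ≈ 0.020231.
Under the Kimura two-parameter model, d = −½ ln(1 − 2P − Q) − ¼ ln(1 − 2Q).
1 − 2P − Q = 0.835261, giving −½ ln(0.835261) = 0.090006.
1 − 2Q = 0.959538, giving −¼ ln(0.959538) = 0.010326.
d = 0.090006 + 0.010326 = 0.100332.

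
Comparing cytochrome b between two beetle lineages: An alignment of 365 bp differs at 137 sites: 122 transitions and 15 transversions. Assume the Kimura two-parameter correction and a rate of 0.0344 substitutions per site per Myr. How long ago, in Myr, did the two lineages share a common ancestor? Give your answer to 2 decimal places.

P = 122/365 ≈ 0.334247 and Q = 15/365 ≈ 0.041096.
Under the Kimura two-parameter model, d = −½ ln(1 − 2P − Q) − ¼ ln(1 − 2Q).
1 − 2P − Q = 0.29041, giving −½ ln(0.29041) = 0.618231.
1 − 2Q = 0.917808, giving −¼ ln(0.917808) = 0.021442.
d = 0.618231 + 0.021442 = 0.639673.
Under a molecular clock d = 2μt, so t = d/(2μ) = 0.639673 / (2 × 0.0344) = 9.30 Myr.

9.30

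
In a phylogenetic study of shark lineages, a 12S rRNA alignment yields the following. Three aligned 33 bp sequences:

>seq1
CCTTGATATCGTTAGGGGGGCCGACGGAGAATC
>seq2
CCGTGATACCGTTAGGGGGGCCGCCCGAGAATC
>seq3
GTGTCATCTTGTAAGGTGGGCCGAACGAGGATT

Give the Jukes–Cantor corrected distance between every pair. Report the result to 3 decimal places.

seq1–seq2: 4/33 sites differ → p ≈ 0.121212, d = −0.75 ln(1 − 0.161616) = 0.132209 ≈ 0.132.
seq1–seq3: 12/33 sites differ → p ≈ 0.363636, d = −0.75 ln(1 − 0.484848) = 0.497470 ≈ 0.497.
seq2–seq3: 12/33 sites differ → p ≈ 0.363636, d = −0.75 ln(1 − 0.484848) = 0.497470 ≈ 0.497.

d(seq1,seq2) = 0.132, d(seq1,seq3) = 0.497, d(seq2,seq3) = 0.497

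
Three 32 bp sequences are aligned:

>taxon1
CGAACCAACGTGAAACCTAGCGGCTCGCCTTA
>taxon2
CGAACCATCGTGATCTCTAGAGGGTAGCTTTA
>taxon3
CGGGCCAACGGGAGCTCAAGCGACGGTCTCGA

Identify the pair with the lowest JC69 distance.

taxon1–taxon2: 8/32 differ, p = 0.250, d = 0.304.
taxon1–taxon3: 14/32 differ, p = 0.438, d = 0.657.
taxon2–taxon3: 14/32 differ, p = 0.438, d = 0.657.
The smallest distance is between taxon1 and taxon2.

taxon1 and taxon2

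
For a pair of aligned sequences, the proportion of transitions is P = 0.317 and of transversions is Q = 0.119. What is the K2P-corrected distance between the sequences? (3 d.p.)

0.767

Under the Kimura two-parameter model, d = −½ ln(1 − 2P − Q) − ¼ ln(1 − 2Q).
1 − 2P − Q = 0.247, giving −½ ln(0.247) = 0.699183.
1 − 2Q = 0.762, giving −¼ ln(0.762) = 0.067952.
d = 0.699183 + 0.067952 = 0.767135.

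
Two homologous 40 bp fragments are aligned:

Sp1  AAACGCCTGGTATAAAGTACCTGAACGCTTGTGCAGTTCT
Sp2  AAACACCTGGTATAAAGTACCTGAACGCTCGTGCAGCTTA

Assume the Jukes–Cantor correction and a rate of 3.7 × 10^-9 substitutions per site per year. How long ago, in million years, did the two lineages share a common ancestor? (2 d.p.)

The sequences differ at 5 of 40 sites (5, 30, 37, 39, 40), so p = 5/40 = 0.125.
d = −(3/4) ln(1 − 4p/3) = −0.75 ln(1 − 0.166667) = −0.75 ln(0.833333)
  = −0.75 × (-0.182322) = 0.136742 substitutions/site.
Under a molecular clock d = 2μt, so t = d/(2μ) = 0.136742 / (2 × 3.7 × 10^-9) = 18.48 million years.

18.48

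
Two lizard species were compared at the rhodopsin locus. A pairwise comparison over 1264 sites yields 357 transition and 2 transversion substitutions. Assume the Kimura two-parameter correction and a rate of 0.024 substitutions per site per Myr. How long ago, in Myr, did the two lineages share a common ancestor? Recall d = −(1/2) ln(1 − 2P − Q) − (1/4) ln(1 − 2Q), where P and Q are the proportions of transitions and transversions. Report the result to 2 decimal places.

P = 357/1264 ≈ 0.282437 and Q = 2/1264 ≈ 0.001582.
Under the Kimura two-parameter model, d = −½ ln(1 − 2P − Q) − ¼ ln(1 − 2Q).
1 − 2P − Q = 0.433544, giving −½ ln(0.433544) = 0.417881.
1 − 2Q = 0.996836, giving −¼ ln(0.996836) = 0.000792.
d = 0.417881 + 0.000792 = 0.418673.
Under a molecular clock d = 2μt, so t = d/(2μ) = 0.418673 / (2 × 0.024) = 8.72 Myr.

8.72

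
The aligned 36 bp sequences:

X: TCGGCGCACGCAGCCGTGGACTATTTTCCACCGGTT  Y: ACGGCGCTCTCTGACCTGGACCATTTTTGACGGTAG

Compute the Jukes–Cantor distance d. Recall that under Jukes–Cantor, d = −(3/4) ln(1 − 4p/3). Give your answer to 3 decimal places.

0.493

The sequences differ at 13 of 36 sites, so p = 13/36 ≈ 0.361111.
d = −(3/4) ln(1 − 4p/3) = −0.75 ln(1 − 0.481481) = −0.75 ln(0.518519)
  = −0.75 × (-0.656779) = 0.492584 substitutions/site.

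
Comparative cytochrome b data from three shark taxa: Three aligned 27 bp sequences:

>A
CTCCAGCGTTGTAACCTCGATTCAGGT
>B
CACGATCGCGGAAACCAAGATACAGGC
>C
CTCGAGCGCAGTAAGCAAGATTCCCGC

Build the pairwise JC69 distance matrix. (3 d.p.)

A–B: 10/27 sites differ → p ≈ 0.37037, d = −0.75 ln(1 − 0.493827) = 0.510658 ≈ 0.511.
A–C: 9/27 sites differ → p ≈ 0.333333, d = −0.75 ln(1 − 0.444444) = 0.440839 ≈ 0.441.
B–C: 8/27 sites differ → p ≈ 0.296296, d = −0.75 ln(1 − 0.395061) = 0.376971 ≈ 0.377.

d(A,B) = 0.511, d(A,C) = 0.441, d(B,C) = 0.377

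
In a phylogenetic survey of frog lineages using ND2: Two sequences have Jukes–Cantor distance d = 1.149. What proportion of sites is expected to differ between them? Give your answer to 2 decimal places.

p = (3/4)(1 − e^(−4d/3)) = 0.75 × (1 − e^(-1.532)) = 0.75 × (1 − 0.216103) = 0.587923.

0.59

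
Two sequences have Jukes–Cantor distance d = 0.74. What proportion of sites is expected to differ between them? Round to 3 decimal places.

0.470

p = (3/4)(1 − e^(−4d/3)) = 0.75 × (1 − e^(-0.986667)) = 0.75 × (1 − 0.372817) = 0.470387.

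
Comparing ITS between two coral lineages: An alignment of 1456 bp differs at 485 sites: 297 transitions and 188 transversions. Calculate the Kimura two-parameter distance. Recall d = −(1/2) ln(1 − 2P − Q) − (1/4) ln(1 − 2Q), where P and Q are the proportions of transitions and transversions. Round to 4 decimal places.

P = 297/1456 ≈ 0.203984 and Q = 188/1456 ≈ 0.129121.
Under the Kimura two-parameter model, d = −½ ln(1 − 2P − Q) − ¼ ln(1 − 2Q).
1 − 2P − Q = 0.462911, giving −½ ln(0.462911) = 0.385110.
1 − 2Q = 0.741758, giving −¼ ln(0.741758) = 0.074683.
d = 0.385110 + 0.074683 = 0.459793.

0.4598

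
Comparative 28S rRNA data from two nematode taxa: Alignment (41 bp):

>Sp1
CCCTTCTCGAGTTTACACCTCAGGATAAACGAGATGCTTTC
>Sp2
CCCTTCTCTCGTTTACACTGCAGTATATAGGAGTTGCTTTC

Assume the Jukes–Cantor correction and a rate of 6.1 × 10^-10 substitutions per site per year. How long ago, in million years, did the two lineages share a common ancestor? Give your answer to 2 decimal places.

185.24

The sequences differ at 8 of 41 sites (9, 10, 19, 20, 24, 28, 30, 34), so p = 8/41 ≈ 0.195122.
d = −(3/4) ln(1 − 4p/3) = −0.75 ln(1 − 0.260163) = −0.75 ln(0.739837)
  = −0.75 × (-0.301325) = 0.225994 substitutions/site.
Under a molecular clock d = 2μt, so t = d/(2μ) = 0.225994 / (2 × 6.1 × 10^-10) = 185.24 million years.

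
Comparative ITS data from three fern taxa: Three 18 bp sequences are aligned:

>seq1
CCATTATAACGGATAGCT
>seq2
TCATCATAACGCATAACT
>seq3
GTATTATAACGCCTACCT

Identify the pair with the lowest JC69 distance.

seq1–seq2: 4/18 differ, p = 0.222, d = 0.264.
seq1–seq3: 5/18 differ, p = 0.278, d = 0.347.
seq2–seq3: 5/18 differ, p = 0.278, d = 0.347.
The smallest distance is between seq1 and seq2.

seq1 and seq2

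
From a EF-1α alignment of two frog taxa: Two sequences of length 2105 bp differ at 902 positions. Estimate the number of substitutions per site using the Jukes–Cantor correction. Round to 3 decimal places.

0.635

p = 902/2105 ≈ 0.428504.
d = −(3/4) ln(1 − 4p/3) = −0.75 ln(1 − 0.571339) = −0.75 ln(0.428661)
  = −0.75 × (-0.847089) = 0.635317 substitutions/site.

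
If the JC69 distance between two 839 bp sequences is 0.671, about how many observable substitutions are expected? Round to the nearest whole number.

Invert JC69: p = (3/4)(1 − e^(−4d/3)) = 0.75 × (1 − e^(-0.894667)) = 0.75 × (1 − 0.408744) = 0.443442.
Expected differing sites = pL ≈ 0.443442 × 839 = 372.047838 ≈ 372.

372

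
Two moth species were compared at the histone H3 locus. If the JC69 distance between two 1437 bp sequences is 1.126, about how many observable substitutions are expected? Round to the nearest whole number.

Invert JC69: p = (3/4)(1 − e^(−4d/3)) = 0.75 × (1 − e^(-1.501333)) = 0.75 × (1 − 0.222833) = 0.582875.
Expected differing sites = pL ≈ 0.582875 × 1437 = 837.591375 ≈ 838.

838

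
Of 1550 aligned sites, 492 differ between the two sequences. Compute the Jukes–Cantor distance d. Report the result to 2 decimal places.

0.41

p = 492/1550 ≈ 0.317419.
d = −(3/4) ln(1 − 4p/3) = −0.75 ln(1 − 0.423225) = −0.75 ln(0.576775)
  = −0.75 × (-0.550303) = 0.412727 substitutions/site.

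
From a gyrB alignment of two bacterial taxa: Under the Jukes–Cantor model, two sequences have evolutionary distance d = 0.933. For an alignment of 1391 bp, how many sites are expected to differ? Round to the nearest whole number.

Invert JC69: p = (3/4)(1 − e^(−4d/3)) = 0.75 × (1 − e^(-1.244)) = 0.75 × (1 − 0.288229) = 0.533828.
Expected differing sites = pL ≈ 0.533828 × 1391 = 742.554748 ≈ 743.

743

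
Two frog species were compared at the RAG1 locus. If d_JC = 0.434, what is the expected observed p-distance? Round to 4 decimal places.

p = (3/4)(1 − e^(−4d/3)) = 0.75 × (1 − e^(-0.578667)) = 0.75 × (1 − 0.560645) = 0.329516.

0.3295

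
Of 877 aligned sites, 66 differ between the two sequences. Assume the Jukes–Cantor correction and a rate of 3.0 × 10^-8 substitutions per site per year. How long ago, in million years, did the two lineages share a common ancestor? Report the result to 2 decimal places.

1.32

p = 66/877 ≈ 0.075257.
d = −(3/4) ln(1 − 4p/3) = −0.75 ln(1 − 0.100343) = −0.75 ln(0.899657)
  = −0.75 × (-0.105742) = 0.079307 substitutions/site.
Under a molecular clock d = 2μt, so t = d/(2μ) = 0.079307 / (2 × 3.0 × 10^-8) = 1.32 million years.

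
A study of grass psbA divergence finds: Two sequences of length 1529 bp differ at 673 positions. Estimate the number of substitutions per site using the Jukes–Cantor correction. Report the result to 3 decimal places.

p = 673/1529 ≈ 0.440157.
d = −(3/4) ln(1 − 4p/3) = −0.75 ln(1 − 0.586876) = −0.75 ln(0.413124)
  = −0.75 × (-0.884007) = 0.663005 substitutions/site.

0.663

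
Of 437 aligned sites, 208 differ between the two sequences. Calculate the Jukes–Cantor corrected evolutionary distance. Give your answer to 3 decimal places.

p = 208/437 ≈ 0.475973.
d = −(3/4) ln(1 − 4p/3) = −0.75 ln(1 − 0.634631) = −0.75 ln(0.365369)
  = −0.75 × (-1.006847) = 0.755135 substitutions/site.

0.755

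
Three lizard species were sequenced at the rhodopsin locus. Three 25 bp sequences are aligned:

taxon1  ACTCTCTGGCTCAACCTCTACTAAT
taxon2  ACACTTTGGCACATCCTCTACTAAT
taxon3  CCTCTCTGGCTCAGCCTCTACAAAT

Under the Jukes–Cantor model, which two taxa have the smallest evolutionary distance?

taxon1–taxon2: 4/25 differ, p = 0.160, d = 0.180.
taxon1–taxon3: 3/25 differ, p = 0.120, d = 0.131.
taxon2–taxon3: 6/25 differ, p = 0.240, d = 0.289.
The smallest distance is between taxon1 and taxon3.

taxon1 and taxon3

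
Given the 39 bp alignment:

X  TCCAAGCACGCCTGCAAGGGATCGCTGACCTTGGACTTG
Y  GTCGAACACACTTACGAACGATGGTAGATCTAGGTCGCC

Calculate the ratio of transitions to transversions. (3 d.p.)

Transitions are A↔G and C↔T; transversions are all other mismatches.
Transitions: 11. Transversions: 8.
R = 11/8 = 1.375.

1.375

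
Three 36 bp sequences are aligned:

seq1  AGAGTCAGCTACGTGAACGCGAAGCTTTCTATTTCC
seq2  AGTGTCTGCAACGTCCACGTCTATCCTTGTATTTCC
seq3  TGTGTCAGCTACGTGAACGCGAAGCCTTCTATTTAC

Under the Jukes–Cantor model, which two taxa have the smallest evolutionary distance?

seq1 and seq3

seq1–seq2: 11/36 differ, p = 0.306, d = 0.392.
seq1–seq3: 4/36 differ, p = 0.111, d = 0.120.
seq2–seq3: 11/36 differ, p = 0.306, d = 0.392.
The smallest distance is between seq1 and seq3.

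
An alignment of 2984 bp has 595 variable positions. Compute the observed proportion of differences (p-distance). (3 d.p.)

0.199

p = 595/2984 = 0.199396… ≈ 0.199 (to 3 d.p.).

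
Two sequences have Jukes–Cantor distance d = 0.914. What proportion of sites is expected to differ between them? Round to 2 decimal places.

p = (3/4)(1 − e^(−4d/3)) = 0.75 × (1 − e^(-1.218667)) = 0.75 × (1 − 0.295624) = 0.528282.

0.53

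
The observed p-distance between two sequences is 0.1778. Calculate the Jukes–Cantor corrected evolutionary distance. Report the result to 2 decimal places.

0.20

d = −(3/4) ln(1 − 4p/3) = −0.75 ln(1 − 0.237067) = −0.75 ln(0.762933)
  = −0.75 × (-0.270585) = 0.202939 substitutions/site.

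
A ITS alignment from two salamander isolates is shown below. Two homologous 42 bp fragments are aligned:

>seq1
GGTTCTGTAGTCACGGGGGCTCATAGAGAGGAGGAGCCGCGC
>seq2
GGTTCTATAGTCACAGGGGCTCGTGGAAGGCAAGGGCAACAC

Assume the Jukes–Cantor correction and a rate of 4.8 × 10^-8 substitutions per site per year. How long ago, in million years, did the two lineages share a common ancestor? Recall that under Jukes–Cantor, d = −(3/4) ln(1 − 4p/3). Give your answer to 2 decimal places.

3.75

The sequences differ at 12 of 42 sites, so p = 12/42 ≈ 0.285714.
d = −(3/4) ln(1 − 4p/3) = −0.75 ln(1 − 0.380952) = −0.75 ln(0.619048)
  = −0.75 × (-0.479572) = 0.359679 substitutions/site.
Under a molecular clock d = 2μt, so t = d/(2μ) = 0.359679 / (2 × 4.8 × 10^-8) = 3.75 million years.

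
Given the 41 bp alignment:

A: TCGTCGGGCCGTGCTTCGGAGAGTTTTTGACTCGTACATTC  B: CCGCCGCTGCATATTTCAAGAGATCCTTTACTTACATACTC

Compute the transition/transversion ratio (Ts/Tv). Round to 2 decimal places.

4.50

Transitions are A↔G and C↔T; transversions are all other mismatches.
Transitions: 18. Transversions: 4.
R = 18/4 = 4.50.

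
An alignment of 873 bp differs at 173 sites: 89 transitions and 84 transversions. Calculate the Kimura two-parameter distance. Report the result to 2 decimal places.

0.23

P = 89/873 ≈ 0.101947 and Q = 84/873 ≈ 0.09622.
Under the Kimura two-parameter model, d = −½ ln(1 − 2P − Q) − ¼ ln(1 − 2Q).
1 − 2P − Q = 0.699886, giving −½ ln(0.699886) = 0.178419.
1 − 2Q = 0.80756, giving −¼ ln(0.80756) = 0.053434.
d = 0.178419 + 0.053434 = 0.231853.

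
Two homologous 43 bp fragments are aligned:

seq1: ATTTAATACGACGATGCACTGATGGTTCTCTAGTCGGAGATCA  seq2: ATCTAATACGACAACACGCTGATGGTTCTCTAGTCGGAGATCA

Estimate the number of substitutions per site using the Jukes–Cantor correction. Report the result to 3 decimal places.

0.126

The sequences differ at 5 of 43 sites (3, 13, 15, 16, 18), so p = 5/43 ≈ 0.116279.
d = −(3/4) ln(1 − 4p/3) = −0.75 ln(1 − 0.155039) = −0.75 ln(0.844961)
  = −0.75 × (-0.168465) = 0.126349 substitutions/site.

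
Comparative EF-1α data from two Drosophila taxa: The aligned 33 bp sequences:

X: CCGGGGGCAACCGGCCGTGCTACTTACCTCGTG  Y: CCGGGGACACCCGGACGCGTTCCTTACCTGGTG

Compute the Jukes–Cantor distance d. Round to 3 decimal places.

The sequences differ at 7 of 33 sites (7, 10, 15, 18, 20, 22, 30), so p = 7/33 ≈ 0.212121.
d = −(3/4) ln(1 − 4p/3) = −0.75 ln(1 − 0.282828) = −0.75 ln(0.717172)
  = −0.75 × (-0.332440) = 0.249330 substitutions/site.

0.249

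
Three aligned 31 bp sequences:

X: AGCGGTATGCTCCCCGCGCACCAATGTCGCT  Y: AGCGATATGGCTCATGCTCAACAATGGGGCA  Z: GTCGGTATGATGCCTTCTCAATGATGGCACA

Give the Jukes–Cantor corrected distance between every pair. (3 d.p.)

d(X,Y) = 0.481, d(X,Z) = 0.614, d(Y,Z) = 0.544

X–Y: 11/31 sites differ → p ≈ 0.354839, d = −0.75 ln(1 − 0.473119) = 0.480585 ≈ 0.481.
X–Z: 13/31 sites differ → p ≈ 0.419355, d = −0.75 ln(1 − 0.55914) = 0.614271 ≈ 0.614.
Y–Z: 12/31 sites differ → p ≈ 0.387097, d = −0.75 ln(1 − 0.516129) = 0.544453 ≈ 0.544.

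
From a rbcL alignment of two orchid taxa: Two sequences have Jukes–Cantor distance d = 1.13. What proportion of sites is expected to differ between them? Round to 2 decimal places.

0.58

p = (3/4)(1 − e^(−4d/3)) = 0.75 × (1 − e^(-1.506667)) = 0.75 × (1 − 0.221647) = 0.583765.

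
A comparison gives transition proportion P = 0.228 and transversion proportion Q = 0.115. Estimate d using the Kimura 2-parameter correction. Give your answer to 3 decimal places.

0.488

Under the Kimura two-parameter model, d = −½ ln(1 − 2P − Q) − ¼ ln(1 − 2Q).
1 − 2P − Q = 0.429, giving −½ ln(0.429) = 0.423149.
1 − 2Q = 0.77, giving −¼ ln(0.77) = 0.065341.
d = 0.423149 + 0.065341 = 0.488490.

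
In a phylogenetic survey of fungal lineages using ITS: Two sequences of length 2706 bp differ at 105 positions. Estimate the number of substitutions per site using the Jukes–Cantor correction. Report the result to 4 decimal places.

p = 105/2706 ≈ 0.038803.
d = −(3/4) ln(1 − 4p/3) = −0.75 ln(1 − 0.051737) = −0.75 ln(0.948263)
  = −0.75 × (-0.053123) = 0.039842 substitutions/site.

0.0398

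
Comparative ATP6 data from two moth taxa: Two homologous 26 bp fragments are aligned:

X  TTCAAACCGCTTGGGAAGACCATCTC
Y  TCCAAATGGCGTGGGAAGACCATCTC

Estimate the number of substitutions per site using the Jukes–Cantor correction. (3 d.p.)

0.172

The sequences differ at 4 of 26 sites (2, 7, 8, 11), so p = 4/26 ≈ 0.153846.
d = −(3/4) ln(1 − 4p/3) = −0.75 ln(1 − 0.205128) = −0.75 ln(0.794872)
  = −0.75 × (-0.229574) = 0.172181 substitutions/site.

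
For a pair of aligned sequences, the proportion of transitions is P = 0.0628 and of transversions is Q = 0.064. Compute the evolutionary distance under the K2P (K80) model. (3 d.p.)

Under the Kimura two-parameter model, d = −½ ln(1 − 2P − Q) − ¼ ln(1 − 2Q).
1 − 2P − Q = 0.8104, giving −½ ln(0.8104) = 0.105114.
1 − 2Q = 0.872, giving −¼ ln(0.872) = 0.034241.
d = 0.105114 + 0.034241 = 0.139355.

0.139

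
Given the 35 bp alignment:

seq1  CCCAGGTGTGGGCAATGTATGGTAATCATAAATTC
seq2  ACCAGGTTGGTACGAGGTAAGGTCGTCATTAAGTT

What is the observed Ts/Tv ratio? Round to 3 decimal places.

Transitions are A↔G and C↔T; transversions are all other mismatches.
Transitions: 4. Transversions: 9.
R = 4/9 = 0.444444… ≈ 0.444 (to 3 d.p.).

0.444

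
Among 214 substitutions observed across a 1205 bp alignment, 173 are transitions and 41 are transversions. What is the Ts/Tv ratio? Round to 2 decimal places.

R = 173/41 = 4.219512… ≈ 4.22 (to 2 d.p.).

4.22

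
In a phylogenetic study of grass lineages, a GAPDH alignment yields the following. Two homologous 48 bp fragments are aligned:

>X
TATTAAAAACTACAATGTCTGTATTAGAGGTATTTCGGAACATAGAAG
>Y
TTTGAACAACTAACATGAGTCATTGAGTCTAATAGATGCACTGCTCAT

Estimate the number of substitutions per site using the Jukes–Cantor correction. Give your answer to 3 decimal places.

0.961

The sequences differ at 26 of 48 sites, so p = 26/48 ≈ 0.541667.
d = −(3/4) ln(1 − 4p/3) = −0.75 ln(1 − 0.722223) = −0.75 ln(0.277777)
  = −0.75 × (-1.280937) = 0.960703 substitutions/site.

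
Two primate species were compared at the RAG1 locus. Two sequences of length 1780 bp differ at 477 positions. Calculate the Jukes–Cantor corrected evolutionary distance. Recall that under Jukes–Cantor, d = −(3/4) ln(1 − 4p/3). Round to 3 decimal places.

0.332

p = 477/1780 ≈ 0.267978.
d = −(3/4) ln(1 − 4p/3) = −0.75 ln(1 − 0.357304) = −0.75 ln(0.642696)
  = −0.75 × (-0.442083) = 0.331562 substitutions/site.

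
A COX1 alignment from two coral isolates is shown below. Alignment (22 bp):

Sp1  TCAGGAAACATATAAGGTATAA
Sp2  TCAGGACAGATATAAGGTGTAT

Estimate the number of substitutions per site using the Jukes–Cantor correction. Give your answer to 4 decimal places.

The sequences differ at 4 of 22 sites (7, 9, 19, 22), so p = 4/22 ≈ 0.181818.
d = −(3/4) ln(1 − 4p/3) = −0.75 ln(1 − 0.242424) = −0.75 ln(0.757576)
  = −0.75 × (-0.277631) = 0.208223 substitutions/site.

0.2082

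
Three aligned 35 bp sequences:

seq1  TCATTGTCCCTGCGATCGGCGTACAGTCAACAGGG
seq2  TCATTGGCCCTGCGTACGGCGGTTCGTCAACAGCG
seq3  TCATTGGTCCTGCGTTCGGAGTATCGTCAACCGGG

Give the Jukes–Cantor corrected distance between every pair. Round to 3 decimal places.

seq1–seq2: 8/35 sites differ → p ≈ 0.228571, d = −0.75 ln(1 − 0.304761) = 0.272625 ≈ 0.273.
seq1–seq3: 7/35 sites differ → p = 0.2, d = −0.75 ln(1 − 0.266667) = 0.232617 ≈ 0.233.
seq2–seq3: 7/35 sites differ → p = 0.2, d = −0.75 ln(1 − 0.266667) = 0.232617 ≈ 0.233.

d(seq1,seq2) = 0.273, d(seq1,seq3) = 0.233, d(seq2,seq3) = 0.233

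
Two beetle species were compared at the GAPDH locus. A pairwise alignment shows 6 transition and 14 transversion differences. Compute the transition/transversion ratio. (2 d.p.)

R = 6/14 = 0.428571… ≈ 0.43 (to 2 d.p.).

0.43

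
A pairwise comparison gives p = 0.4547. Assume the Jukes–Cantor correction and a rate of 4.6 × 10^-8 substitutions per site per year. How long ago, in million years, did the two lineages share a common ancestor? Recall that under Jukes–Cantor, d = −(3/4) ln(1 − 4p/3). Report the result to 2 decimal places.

7.60

d = −(3/4) ln(1 − 4p/3) = −0.75 ln(1 − 0.606267) = −0.75 ln(0.393733)
  = −0.75 × (-0.932082) = 0.699062 substitutions/site.
Under a molecular clock d = 2μt, so t = d/(2μ) = 0.699062 / (2 × 4.6 × 10^-8) = 7.60 million years.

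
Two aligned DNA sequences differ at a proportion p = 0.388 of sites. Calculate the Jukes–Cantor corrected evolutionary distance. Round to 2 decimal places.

0.55

d = −(3/4) ln(1 − 4p/3) = −0.75 ln(1 − 0.517333) = −0.75 ln(0.482667)
  = −0.75 × (-0.728428) = 0.546321 substitutions/site.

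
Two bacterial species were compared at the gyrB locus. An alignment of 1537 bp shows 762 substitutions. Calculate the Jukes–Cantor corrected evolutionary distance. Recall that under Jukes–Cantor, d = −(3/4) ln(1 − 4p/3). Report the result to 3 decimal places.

0.811

p = 762/1537 ≈ 0.495771.
d = −(3/4) ln(1 − 4p/3) = −0.75 ln(1 − 0.661028) = −0.75 ln(0.338972)
  = −0.75 × (-1.081838) = 0.811379 substitutions/site.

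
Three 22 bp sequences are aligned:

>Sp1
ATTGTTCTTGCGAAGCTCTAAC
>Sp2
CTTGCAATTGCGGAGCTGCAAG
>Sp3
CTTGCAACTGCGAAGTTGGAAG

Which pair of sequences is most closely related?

Sp1–Sp2: 8/22 differ, p = 0.364, d = 0.497.
Sp1–Sp3: 9/22 differ, p = 0.409, d = 0.591.
Sp2–Sp3: 4/22 differ, p = 0.182, d = 0.208.
The smallest distance is between Sp2 and Sp3.

Sp2 and Sp3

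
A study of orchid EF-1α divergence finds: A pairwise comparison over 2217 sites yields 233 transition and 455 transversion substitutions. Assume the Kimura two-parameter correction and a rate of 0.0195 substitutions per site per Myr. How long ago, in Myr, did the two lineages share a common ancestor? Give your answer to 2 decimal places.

P = 233/2217 ≈ 0.105097 and Q = 455/2217 ≈ 0.205232.
Under the Kimura two-parameter model, d = −½ ln(1 − 2P − Q) − ¼ ln(1 − 2Q).
1 − 2P − Q = 0.584574, giving −½ ln(0.584574) = 0.268436.
1 − 2Q = 0.589536, giving −¼ ln(0.589536) = 0.132105.
d = 0.268436 + 0.132105 = 0.400541.
Under a molecular clock d = 2μt, so t = d/(2μ) = 0.400541 / (2 × 0.0195) = 10.27 Myr.

10.27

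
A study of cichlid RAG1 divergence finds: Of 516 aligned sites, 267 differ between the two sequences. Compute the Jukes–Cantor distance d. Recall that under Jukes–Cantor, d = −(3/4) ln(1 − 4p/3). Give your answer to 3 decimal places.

p = 267/516 ≈ 0.517442.
d = −(3/4) ln(1 − 4p/3) = −0.75 ln(1 − 0.689923) = −0.75 ln(0.310077)
  = −0.75 × (-1.170935) = 0.878201 substitutions/site.

0.878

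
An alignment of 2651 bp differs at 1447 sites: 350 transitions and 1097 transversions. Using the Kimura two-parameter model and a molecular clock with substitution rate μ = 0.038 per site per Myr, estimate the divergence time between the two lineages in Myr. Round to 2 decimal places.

13.24

P = 350/2651 ≈ 0.132026 and Q = 1097/2651 ≈ 0.413806.
Under the Kimura two-parameter model, d = −½ ln(1 − 2P − Q) − ¼ ln(1 − 2Q).
1 − 2P − Q = 0.322142, giving −½ ln(0.322142) = 0.566381.
1 − 2Q = 0.172388, giving −¼ ln(0.172388) = 0.439502.
d = 0.566381 + 0.439502 = 1.005883.
Under a molecular clock d = 2μt, so t = d/(2μ) = 1.005883 / (2 × 0.038) = 13.24 Myr.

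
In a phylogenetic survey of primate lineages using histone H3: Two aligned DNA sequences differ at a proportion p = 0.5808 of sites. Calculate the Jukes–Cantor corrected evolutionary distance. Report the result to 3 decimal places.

1.117

d = −(3/4) ln(1 − 4p/3) = −0.75 ln(1 − 0.7744) = −0.75 ln(0.2256)
  = −0.75 × (-1.488992) = 1.116744 substitutions/site.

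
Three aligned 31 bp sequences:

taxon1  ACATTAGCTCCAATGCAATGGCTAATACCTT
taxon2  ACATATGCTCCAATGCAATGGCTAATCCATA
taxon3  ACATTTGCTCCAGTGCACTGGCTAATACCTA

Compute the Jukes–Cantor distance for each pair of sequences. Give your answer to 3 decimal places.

d(taxon1,taxon2) = 0.182, d(taxon1,taxon3) = 0.142, d(taxon2,taxon3) = 0.182

taxon1–taxon2: 5/31 sites differ → p ≈ 0.16129, d = −0.75 ln(1 − 0.215053) = 0.181604 ≈ 0.182.
taxon1–taxon3: 4/31 sites differ → p ≈ 0.129032, d = −0.75 ln(1 − 0.172043) = 0.141596 ≈ 0.142.
taxon2–taxon3: 5/31 sites differ → p ≈ 0.16129, d = −0.75 ln(1 − 0.215053) = 0.181604 ≈ 0.182.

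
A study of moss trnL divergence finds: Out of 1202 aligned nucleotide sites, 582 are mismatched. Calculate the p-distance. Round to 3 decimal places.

p = 582/1202 = 0.484193… ≈ 0.484 (to 3 d.p.).

0.484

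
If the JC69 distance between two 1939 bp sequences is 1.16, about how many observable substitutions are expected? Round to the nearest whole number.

Invert JC69: p = (3/4)(1 − e^(−4d/3)) = 0.75 × (1 − e^(-1.546667)) = 0.75 × (1 − 0.212957) = 0.590282.
Expected differing sites = pL ≈ 0.590282 × 1939 = 1144.556798 ≈ 1145.

1145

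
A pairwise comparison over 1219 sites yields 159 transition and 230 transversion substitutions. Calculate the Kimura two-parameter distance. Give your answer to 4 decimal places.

P = 159/1219 ≈ 0.130435 and Q = 230/1219 ≈ 0.188679.
Under the Kimura two-parameter model, d = −½ ln(1 − 2P − Q) − ¼ ln(1 − 2Q).
1 − 2P − Q = 0.550451, giving −½ ln(0.550451) = 0.298509.
1 − 2Q = 0.622642, giving −¼ ln(0.622642) = 0.118446.
d = 0.298509 + 0.118446 = 0.416955.

0.4170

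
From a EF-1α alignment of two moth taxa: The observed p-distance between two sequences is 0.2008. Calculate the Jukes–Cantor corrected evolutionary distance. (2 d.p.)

0.23

d = −(3/4) ln(1 − 4p/3) = −0.75 ln(1 − 0.267733) = −0.75 ln(0.732267)
  = −0.75 × (-0.311610) = 0.233708 substitutions/site.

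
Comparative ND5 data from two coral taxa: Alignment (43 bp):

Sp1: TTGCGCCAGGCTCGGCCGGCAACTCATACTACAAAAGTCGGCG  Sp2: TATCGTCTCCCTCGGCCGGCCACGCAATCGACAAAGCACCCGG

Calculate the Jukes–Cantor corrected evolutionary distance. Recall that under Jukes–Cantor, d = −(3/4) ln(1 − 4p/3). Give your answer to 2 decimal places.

The sequences differ at 17 of 43 sites, so p = 17/43 ≈ 0.395349.
d = −(3/4) ln(1 − 4p/3) = −0.75 ln(1 − 0.527132) = −0.75 ln(0.472868)
  = −0.75 × (-0.748939) = 0.561704 substitutions/site.

0.56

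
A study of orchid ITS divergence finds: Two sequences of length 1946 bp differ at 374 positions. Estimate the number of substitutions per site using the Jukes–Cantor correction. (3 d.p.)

p = 374/1946 ≈ 0.192189.
d = −(3/4) ln(1 − 4p/3) = −0.75 ln(1 − 0.256252) = −0.75 ln(0.743748)
  = −0.75 × (-0.296053) = 0.222040 substitutions/site.

0.222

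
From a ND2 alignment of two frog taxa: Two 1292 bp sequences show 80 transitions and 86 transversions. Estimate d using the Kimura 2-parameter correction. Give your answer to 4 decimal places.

P = 80/1292 ≈ 0.06192 and Q = 86/1292 ≈ 0.066563.
Under the Kimura two-parameter model, d = −½ ln(1 − 2P − Q) − ¼ ln(1 − 2Q).
1 − 2P − Q = 0.809597, giving −½ ln(0.809597) = 0.105609.
1 − 2Q = 0.866874, giving −¼ ln(0.866874) = 0.035715.
d = 0.105609 + 0.035715 = 0.141324.

0.1413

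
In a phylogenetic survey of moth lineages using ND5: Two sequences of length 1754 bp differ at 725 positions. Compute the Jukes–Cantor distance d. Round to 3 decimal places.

0.601

p = 725/1754 ≈ 0.413341.
d = −(3/4) ln(1 − 4p/3) = −0.75 ln(1 − 0.551121) = −0.75 ln(0.448879)
  = −0.75 × (-0.801002) = 0.600752 substitutions/site.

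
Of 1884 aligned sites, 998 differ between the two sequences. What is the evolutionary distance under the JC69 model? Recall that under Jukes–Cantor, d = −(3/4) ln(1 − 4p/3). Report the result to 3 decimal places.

p = 998/1884 ≈ 0.529724.
d = −(3/4) ln(1 − 4p/3) = −0.75 ln(1 − 0.706299) = −0.75 ln(0.293701)
  = −0.75 × (-1.225193) = 0.918895 substitutions/site.

0.919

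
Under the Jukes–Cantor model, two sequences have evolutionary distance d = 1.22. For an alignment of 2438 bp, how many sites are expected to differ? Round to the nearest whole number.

Invert JC69: p = (3/4)(1 − e^(−4d/3)) = 0.75 × (1 − e^(-1.626667)) = 0.75 × (1 − 0.196584) = 0.602562.
Expected differing sites = pL ≈ 0.602562 × 2438 = 1469.046156 ≈ 1469.

1469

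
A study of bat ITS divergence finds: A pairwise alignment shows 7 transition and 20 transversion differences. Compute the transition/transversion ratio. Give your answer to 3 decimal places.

0.350

R = 7/20 = 0.350.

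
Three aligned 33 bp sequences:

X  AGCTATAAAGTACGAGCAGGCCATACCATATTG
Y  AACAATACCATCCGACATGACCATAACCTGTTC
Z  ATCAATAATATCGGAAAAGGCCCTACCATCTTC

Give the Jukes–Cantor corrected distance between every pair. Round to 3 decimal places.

d(X,Y) = 0.625, d(X,Z) = 0.441, d(Y,Z) = 0.441

X–Y: 14/33 sites differ → p ≈ 0.424242, d = −0.75 ln(1 − 0.565656) = 0.625439 ≈ 0.625.
X–Z: 11/33 sites differ → p ≈ 0.333333, d = −0.75 ln(1 − 0.444444) = 0.440839 ≈ 0.441.
Y–Z: 11/33 sites differ → p ≈ 0.333333, d = −0.75 ln(1 − 0.444444) = 0.440839 ≈ 0.441.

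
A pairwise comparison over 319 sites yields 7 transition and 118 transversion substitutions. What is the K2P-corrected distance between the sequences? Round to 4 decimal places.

P = 7/319 ≈ 0.021944 and Q = 118/319 ≈ 0.369906.
Under the Kimura two-parameter model, d = −½ ln(1 − 2P − Q) − ¼ ln(1 − 2Q).
1 − 2P − Q = 0.586206, giving −½ ln(0.586206) = 0.267042.
1 − 2Q = 0.260188, giving −¼ ln(0.260188) = 0.336588.
d = 0.267042 + 0.336588 = 0.603630.

0.6036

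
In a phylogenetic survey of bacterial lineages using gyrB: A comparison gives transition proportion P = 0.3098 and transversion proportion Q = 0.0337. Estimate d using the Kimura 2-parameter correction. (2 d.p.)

0.55

Under the Kimura two-parameter model, d = −½ ln(1 − 2P − Q) − ¼ ln(1 − 2Q).
1 − 2P − Q = 0.3467, giving −½ ln(0.3467) = 0.529648.
1 − 2Q = 0.9326, giving −¼ ln(0.9326) = 0.017445.
d = 0.529648 + 0.017445 = 0.547093.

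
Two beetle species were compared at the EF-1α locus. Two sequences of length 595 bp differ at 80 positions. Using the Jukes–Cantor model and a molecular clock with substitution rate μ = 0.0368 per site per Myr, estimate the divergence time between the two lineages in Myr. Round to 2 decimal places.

p = 80/595 ≈ 0.134454.
d = −(3/4) ln(1 − 4p/3) = −0.75 ln(1 − 0.179272) = −0.75 ln(0.820728)
  = −0.75 × (-0.197564) = 0.148173 substitutions/site.
Under a molecular clock d = 2μt, so t = d/(2μ) = 0.148173 / (2 × 0.0368) = 2.01 Myr.

2.01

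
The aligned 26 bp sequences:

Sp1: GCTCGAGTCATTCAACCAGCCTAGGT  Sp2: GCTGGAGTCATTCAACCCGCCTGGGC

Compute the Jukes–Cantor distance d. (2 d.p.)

The sequences differ at 4 of 26 sites (4, 18, 23, 26), so p = 4/26 ≈ 0.153846.
d = −(3/4) ln(1 − 4p/3) = −0.75 ln(1 − 0.205128) = −0.75 ln(0.794872)
  = −0.75 × (-0.229574) = 0.172181 substitutions/site.

0.17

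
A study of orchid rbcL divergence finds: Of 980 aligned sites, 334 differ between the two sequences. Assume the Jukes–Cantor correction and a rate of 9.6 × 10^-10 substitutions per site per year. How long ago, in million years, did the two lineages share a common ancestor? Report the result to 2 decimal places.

236.68

p = 334/980 ≈ 0.340816.
d = −(3/4) ln(1 − 4p/3) = −0.75 ln(1 − 0.454421) = −0.75 ln(0.545579)
  = −0.75 × (-0.605908) = 0.454431 substitutions/site.
Under a molecular clock d = 2μt, so t = d/(2μ) = 0.454431 / (2 × 9.6 × 10^-10) = 236.68 million years.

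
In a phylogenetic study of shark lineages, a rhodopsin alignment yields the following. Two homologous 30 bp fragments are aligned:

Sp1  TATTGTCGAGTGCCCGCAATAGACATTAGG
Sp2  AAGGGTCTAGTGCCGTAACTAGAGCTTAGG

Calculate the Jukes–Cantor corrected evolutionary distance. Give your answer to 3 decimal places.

0.441

The sequences differ at 10 of 30 sites (1, 3, 4, 8, 15, 16, 17, 19, 24, 25), so p = 10/30 ≈ 0.333333.
d = −(3/4) ln(1 − 4p/3) = −0.75 ln(1 − 0.444444) = −0.75 ln(0.555556)
  = −0.75 × (-0.587786) = 0.440840 substitutions/site.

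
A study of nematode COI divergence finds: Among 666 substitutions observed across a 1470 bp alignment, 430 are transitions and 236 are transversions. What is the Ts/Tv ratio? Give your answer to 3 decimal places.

1.822

R = 430/236 = 1.822033… ≈ 1.822 (to 3 d.p.).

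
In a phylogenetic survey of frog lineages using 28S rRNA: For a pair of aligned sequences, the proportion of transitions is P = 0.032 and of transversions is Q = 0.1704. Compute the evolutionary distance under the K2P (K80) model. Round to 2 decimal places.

0.24

Under the Kimura two-parameter model, d = −½ ln(1 − 2P − Q) − ¼ ln(1 − 2Q).
1 − 2P − Q = 0.7656, giving −½ ln(0.7656) = 0.133548.
1 − 2Q = 0.6592, giving −¼ ln(0.6592) = 0.104182.
d = 0.133548 + 0.104182 = 0.237730.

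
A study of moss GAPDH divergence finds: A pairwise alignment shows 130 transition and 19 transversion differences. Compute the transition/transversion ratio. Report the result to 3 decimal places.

R = 130/19 = 6.842105… ≈ 6.842 (to 3 d.p.).

6.842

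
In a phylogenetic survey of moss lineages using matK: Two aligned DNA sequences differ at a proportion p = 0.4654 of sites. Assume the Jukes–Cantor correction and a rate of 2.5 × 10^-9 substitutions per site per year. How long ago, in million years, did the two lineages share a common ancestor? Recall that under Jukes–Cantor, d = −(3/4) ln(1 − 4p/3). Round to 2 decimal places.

145.35

d = −(3/4) ln(1 − 4p/3) = −0.75 ln(1 − 0.620533) = −0.75 ln(0.379467)
  = −0.75 × (-0.968988) = 0.726741 substitutions/site.
Under a molecular clock d = 2μt, so t = d/(2μ) = 0.726741 / (2 × 2.5 × 10^-9) = 145.35 million years.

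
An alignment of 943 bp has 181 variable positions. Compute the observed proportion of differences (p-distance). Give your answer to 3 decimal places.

0.192

p = 181/943 = 0.191940… ≈ 0.192 (to 3 d.p.).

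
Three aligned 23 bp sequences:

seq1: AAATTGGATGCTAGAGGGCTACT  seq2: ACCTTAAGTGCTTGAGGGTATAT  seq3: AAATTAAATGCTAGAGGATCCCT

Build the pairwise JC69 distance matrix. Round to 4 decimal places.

seq1–seq2: 10/23 sites differ → p ≈ 0.434783, d = −0.75 ln(1 − 0.579711) = 0.650110 ≈ 0.6501.
seq1–seq3: 6/23 sites differ → p ≈ 0.26087, d = −0.75 ln(1 − 0.347827) = 0.320584 ≈ 0.3206.
seq2–seq3: 8/23 sites differ → p ≈ 0.347826, d = −0.75 ln(1 − 0.463768) = 0.467391 ≈ 0.4674.

d(seq1,seq2) = 0.6501, d(seq1,seq3) = 0.3206, d(seq2,seq3) = 0.4674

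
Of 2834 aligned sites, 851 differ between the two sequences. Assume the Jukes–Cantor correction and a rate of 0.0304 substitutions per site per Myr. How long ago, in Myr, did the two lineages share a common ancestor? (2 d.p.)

p = 851/2834 ≈ 0.300282.
d = −(3/4) ln(1 − 4p/3) = −0.75 ln(1 − 0.400376) = −0.75 ln(0.599624)
  = −0.75 × (-0.511452) = 0.383589 substitutions/site.
Under a molecular clock d = 2μt, so t = d/(2μ) = 0.383589 / (2 × 0.0304) = 6.31 Myr.

6.31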